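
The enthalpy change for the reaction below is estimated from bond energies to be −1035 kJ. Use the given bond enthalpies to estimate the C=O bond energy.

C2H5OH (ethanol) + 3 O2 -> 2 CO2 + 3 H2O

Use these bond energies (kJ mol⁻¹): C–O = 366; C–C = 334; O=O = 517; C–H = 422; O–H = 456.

Let D be the C=O bond energy.
Σ(broken) = 1×334 + 5×422 + 1×366 + 1×456 + 3×517 = 4817
Σ(formed) = 4×D + 6×456 = 2736 + 4D
ΔH = Σ(broken) − Σ(formed) = (4817) − (2736 + 4D) = +2081 − 4D
Setting this equal to −1035 kJ gives 4D = 3116, so D = 779 kJ/mol.

D(C=O) ≈ 779 kJ/mol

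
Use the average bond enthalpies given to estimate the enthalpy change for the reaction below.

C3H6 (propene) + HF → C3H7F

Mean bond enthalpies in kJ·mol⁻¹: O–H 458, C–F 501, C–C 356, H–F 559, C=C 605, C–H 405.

ΔH ≈ −98 kJ

Bonds broken (reactants):
  C–C: 1 × 356 = 356
  C–H: 6 × 405 = 2430
  C=C: 1 × 605 = 605
  H–F: 1 × 559 = 559
  Σ(broken) = 3950 kJ
Bonds formed (products):
  C–C: 2 × 356 = 712
  C–F: 1 × 501 = 501
  C–H: 7 × 405 = 2835
  Σ(formed) = 4048 kJ
ΔH = Σ(broken) − Σ(formed) = 3950 − 4048 = −98 kJ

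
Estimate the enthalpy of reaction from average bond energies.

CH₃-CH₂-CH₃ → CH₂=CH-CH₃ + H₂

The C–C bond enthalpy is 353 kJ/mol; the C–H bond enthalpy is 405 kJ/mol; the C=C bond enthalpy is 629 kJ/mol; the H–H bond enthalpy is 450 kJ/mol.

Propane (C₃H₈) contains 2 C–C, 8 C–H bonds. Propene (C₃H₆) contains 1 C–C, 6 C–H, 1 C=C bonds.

ΔH ≈ +84 kJ

Bonds broken (reactants):
  C–C: 2 × 353 = 706
  C–H: 8 × 405 = 3240
  Σ(broken) = 3946 kJ
Bonds formed (products):
  C–C: 1 × 353 = 353
  C–H: 6 × 405 = 2430
  C=C: 1 × 629 = 629
  H–H: 1 × 450 = 450
  Σ(formed) = 3862 kJ
ΔH = Σ(broken) − Σ(formed) = 3946 − 3862 = +84 kJ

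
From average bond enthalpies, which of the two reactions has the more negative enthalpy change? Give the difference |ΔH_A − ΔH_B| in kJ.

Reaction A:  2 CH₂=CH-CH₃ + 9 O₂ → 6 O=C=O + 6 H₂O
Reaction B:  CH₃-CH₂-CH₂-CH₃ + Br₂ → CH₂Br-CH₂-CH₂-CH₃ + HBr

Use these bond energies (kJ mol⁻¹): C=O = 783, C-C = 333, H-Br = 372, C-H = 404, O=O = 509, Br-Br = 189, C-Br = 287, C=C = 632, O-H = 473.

Reaction A:
  Bonds broken (reactants):
    C-C: 2 × 333 = 666
    C-H: 12 × 404 = 4848
    C=C: 2 × 632 = 1264
    O=O: 9 × 509 = 4581
    Σ(broken) = 11359 kJ
  Bonds formed (products):
    C=O: 12 × 783 = 9396
    O-H: 12 × 473 = 5676
    Σ(formed) = 15072 kJ
  ΔH_A = 11359 − 15072 = −3713 kJ
Reaction B:
  Bonds broken (reactants):
    Br-Br: 1 × 189 = 189
    C-C: 3 × 333 = 999
    C-H: 10 × 404 = 4040
    Σ(broken) = 5228 kJ
  Bonds formed (products):
    C-Br: 1 × 287 = 287
    C-C: 3 × 333 = 999
    C-H: 9 × 404 = 3636
    H-Br: 1 × 372 = 372
    Σ(formed) = 5294 kJ
  ΔH_B = 5228 − 5294 = −66 kJ
ΔH_A − ΔH_B = −3647 kJ, so reaction A has the more negative ΔH; |ΔH_A − ΔH_B| = 3647 kJ.

Reaction A, by 3647 kJ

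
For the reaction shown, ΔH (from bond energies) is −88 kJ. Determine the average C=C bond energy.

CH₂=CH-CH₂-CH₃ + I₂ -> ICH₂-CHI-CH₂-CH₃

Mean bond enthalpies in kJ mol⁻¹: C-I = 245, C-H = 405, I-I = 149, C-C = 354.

D(C=C) ≈ 607 kJ/mol

Let D be the C=C bond energy.
Σ(broken) = 2×354 + 8×405 + 1×D + 1×149 = 4097 + D
Σ(formed) = 3×354 + 8×405 + 2×245 = 4792
ΔH = Σ(broken) − Σ(formed) = (4097 + D) − (4792) = −695 + D
Setting this equal to −88 kJ gives D = 607 kJ/mol.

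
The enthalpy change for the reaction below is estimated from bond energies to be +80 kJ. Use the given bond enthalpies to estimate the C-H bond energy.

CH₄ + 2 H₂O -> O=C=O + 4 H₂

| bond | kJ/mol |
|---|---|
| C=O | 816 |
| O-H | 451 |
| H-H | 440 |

D(C-H) ≈ 417 kJ/mol

Let D be the C-H bond energy.
Σ(broken) = 4×D + 4×451 = 1804 + 4D
Σ(formed) = 2×816 + 4×440 = 3392
ΔH = Σ(broken) − Σ(formed) = (1804 + 4D) − (3392) = −1588 + 4D
Setting this equal to +80 kJ gives 4D = 1668, so D = 417 kJ/mol.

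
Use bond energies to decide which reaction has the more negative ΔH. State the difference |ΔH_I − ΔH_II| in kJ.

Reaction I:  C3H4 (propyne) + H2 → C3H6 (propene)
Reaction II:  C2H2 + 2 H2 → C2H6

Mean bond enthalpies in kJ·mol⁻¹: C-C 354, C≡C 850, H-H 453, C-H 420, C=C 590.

Reaction II, by 151 kJ

Reaction I:
  Bonds broken (reactants):
    C≡C: 1 × 850 = 850
    C-C: 1 × 354 = 354
    C-H: 4 × 420 = 1680
    H-H: 1 × 453 = 453
    Σ(broken) = 3337 kJ
  Bonds formed (products):
    C-C: 1 × 354 = 354
    C-H: 6 × 420 = 2520
    C=C: 1 × 590 = 590
    Σ(formed) = 3464 kJ
  ΔH_I = 3337 − 3464 = −127 kJ
Reaction II:
  Bonds broken (reactants):
    C≡C: 1 × 850 = 850
    C-H: 2 × 420 = 840
    H-H: 2 × 453 = 906
    Σ(broken) = 2596 kJ
  Bonds formed (products):
    C-C: 1 × 354 = 354
    C-H: 6 × 420 = 2520
    Σ(formed) = 2874 kJ
  ΔH_II = 2596 − 2874 = −278 kJ
ΔH_I − ΔH_II = +151 kJ, so reaction II has the more negative ΔH; |ΔH_I − ΔH_II| = 151 kJ.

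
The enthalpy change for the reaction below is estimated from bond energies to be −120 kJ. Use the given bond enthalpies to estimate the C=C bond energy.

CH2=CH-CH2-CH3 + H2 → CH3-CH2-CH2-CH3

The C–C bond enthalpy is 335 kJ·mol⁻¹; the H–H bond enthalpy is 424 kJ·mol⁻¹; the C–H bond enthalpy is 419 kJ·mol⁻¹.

D(C=C) ≈ 629 kJ/mol

Let D be the C=C bond energy.
Σ(broken) = 2×335 + 8×419 + 1×D + 1×424 = 4446 + D
Σ(formed) = 3×335 + 10×419 = 5195
ΔH = Σ(broken) − Σ(formed) = (4446 + D) − (5195) = −749 + D
Setting this equal to −120 kJ gives D = 629 kJ/mol.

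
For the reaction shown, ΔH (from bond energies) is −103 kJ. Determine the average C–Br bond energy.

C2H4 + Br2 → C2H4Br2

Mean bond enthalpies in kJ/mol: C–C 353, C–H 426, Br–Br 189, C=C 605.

D(C–Br) ≈ 272 kJ/mol

Let D be the C–Br bond energy.
Σ(broken) = 1×189 + 4×426 + 1×605 = 2498
Σ(formed) = 2×D + 1×353 + 4×426 = 2057 + 2D
ΔH = Σ(broken) − Σ(formed) = (2498) − (2057 + 2D) = +441 − 2D
Setting this equal to −103 kJ gives 2D = 544, so D = 272 kJ/mol.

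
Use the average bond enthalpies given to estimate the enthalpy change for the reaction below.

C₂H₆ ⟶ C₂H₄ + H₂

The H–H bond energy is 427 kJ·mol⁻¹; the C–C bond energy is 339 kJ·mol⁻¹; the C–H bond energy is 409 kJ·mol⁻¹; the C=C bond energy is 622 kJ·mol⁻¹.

ΔH ≈ +108 kJ

Bonds broken (reactants):
  C–C: 1 × 339 = 339
  C–H: 6 × 409 = 2454
  Σ(broken) = 2793 kJ
Bonds formed (products):
  C–H: 4 × 409 = 1636
  C=C: 1 × 622 = 622
  H–H: 1 × 427 = 427
  Σ(formed) = 2685 kJ
ΔH = Σ(broken) − Σ(formed) = 2793 − 2685 = +108 kJ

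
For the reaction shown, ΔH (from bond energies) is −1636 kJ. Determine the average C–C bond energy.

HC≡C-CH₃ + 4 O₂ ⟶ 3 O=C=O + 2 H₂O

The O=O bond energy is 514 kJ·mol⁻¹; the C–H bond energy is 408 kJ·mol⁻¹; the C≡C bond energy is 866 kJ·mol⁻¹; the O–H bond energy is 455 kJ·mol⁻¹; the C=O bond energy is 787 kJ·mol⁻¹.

Let D be the C–C bond energy.
Σ(broken) = 1×866 + 1×D + 4×408 + 4×514 = 4554 + D
Σ(formed) = 6×787 + 4×455 = 6542
ΔH = Σ(broken) − Σ(formed) = (4554 + D) − (6542) = −1988 + D
Setting this equal to −1636 kJ gives D = 352 kJ/mol.

D(C–C) ≈ 352 kJ/mol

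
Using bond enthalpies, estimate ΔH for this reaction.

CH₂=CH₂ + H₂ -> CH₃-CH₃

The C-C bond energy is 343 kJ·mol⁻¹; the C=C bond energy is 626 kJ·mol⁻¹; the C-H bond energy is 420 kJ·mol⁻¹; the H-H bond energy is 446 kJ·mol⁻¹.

ΔH ≈ −111 kJ

Bonds broken (reactants):
  C-H: 4 × 420 = 1680
  C=C: 1 × 626 = 626
  H-H: 1 × 446 = 446
  Σ(broken) = 2752 kJ
Bonds formed (products):
  C-C: 1 × 343 = 343
  C-H: 6 × 420 = 2520
  Σ(formed) = 2863 kJ
ΔH = Σ(broken) − Σ(formed) = 2752 − 2863 = −111 kJ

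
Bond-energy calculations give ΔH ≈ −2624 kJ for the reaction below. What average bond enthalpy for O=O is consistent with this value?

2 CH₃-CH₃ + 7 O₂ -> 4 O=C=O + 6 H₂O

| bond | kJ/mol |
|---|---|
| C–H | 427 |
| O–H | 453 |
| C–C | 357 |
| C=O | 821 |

D(O=O) ≈ 506 kJ/mol

Let D be the O=O bond energy.
Σ(broken) = 2×357 + 12×427 + 7×D = 5838 + 7D
Σ(formed) = 8×821 + 12×453 = 12004
ΔH = Σ(broken) − Σ(formed) = (5838 + 7D) − (12004) = −6166 + 7D
Setting this equal to −2624 kJ gives 7D = 3542, so D = 506 kJ/mol.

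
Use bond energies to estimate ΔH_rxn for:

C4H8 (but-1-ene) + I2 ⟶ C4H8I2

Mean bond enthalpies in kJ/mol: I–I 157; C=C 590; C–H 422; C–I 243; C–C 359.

Bonds broken (reactants):
  C–C: 2 × 359 = 718
  C–H: 8 × 422 = 3376
  C=C: 1 × 590 = 590
  I–I: 1 × 157 = 157
  Σ(broken) = 4841 kJ
Bonds formed (products):
  C–C: 3 × 359 = 1077
  C–H: 8 × 422 = 3376
  C–I: 2 × 243 = 486
  Σ(formed) = 4939 kJ
ΔH = Σ(broken) − Σ(formed) = 4841 − 4939 = −98 kJ

ΔH ≈ −98 kJ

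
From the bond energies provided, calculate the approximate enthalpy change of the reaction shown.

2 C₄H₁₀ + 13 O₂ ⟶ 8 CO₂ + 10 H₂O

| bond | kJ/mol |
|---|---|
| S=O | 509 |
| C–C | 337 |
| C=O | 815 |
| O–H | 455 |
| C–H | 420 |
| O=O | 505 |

ΔH ≈ −5153 kJ

Bonds broken (reactants):
  C–C: 6 × 337 = 2022
  C–H: 20 × 420 = 8400
  O=O: 13 × 505 = 6565
  Σ(broken) = 16987 kJ
Bonds formed (products):
  C=O: 16 × 815 = 13040
  O–H: 20 × 455 = 9100
  Σ(formed) = 22140 kJ
ΔH = Σ(broken) − Σ(formed) = 16987 − 22140 = −5153 kJ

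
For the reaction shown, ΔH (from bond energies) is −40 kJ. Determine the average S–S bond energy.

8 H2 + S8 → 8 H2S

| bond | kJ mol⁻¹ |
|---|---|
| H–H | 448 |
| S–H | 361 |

D(S–S) ≈ 269 kJ/mol

Let D be the S–S bond energy.
Σ(broken) = 8×448 + 8×D = 3584 + 8D
Σ(formed) = 16×361 = 5776
ΔH = Σ(broken) − Σ(formed) = (3584 + 8D) − (5776) = −2192 + 8D
Setting this equal to −40 kJ gives 8D = 2152, so D = 269 kJ/mol.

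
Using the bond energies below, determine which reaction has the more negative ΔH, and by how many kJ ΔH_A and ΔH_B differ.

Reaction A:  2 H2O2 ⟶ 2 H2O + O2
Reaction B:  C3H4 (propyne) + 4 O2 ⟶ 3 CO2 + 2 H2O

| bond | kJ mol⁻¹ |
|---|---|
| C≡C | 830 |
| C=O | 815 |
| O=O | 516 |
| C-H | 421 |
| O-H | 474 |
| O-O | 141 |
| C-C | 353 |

Reaction A:
  Bonds broken (reactants):
    O-H: 4 × 474 = 1896
    O-O: 2 × 141 = 282
    Σ(broken) = 2178 kJ
  Bonds formed (products):
    O-H: 4 × 474 = 1896
    O=O: 1 × 516 = 516
    Σ(formed) = 2412 kJ
  ΔH_A = 2178 − 2412 = −234 kJ
Reaction B:
  Bonds broken (reactants):
    C≡C: 1 × 830 = 830
    C-C: 1 × 353 = 353
    C-H: 4 × 421 = 1684
    O=O: 4 × 516 = 2064
    Σ(broken) = 4931 kJ
  Bonds formed (products):
    C=O: 6 × 815 = 4890
    O-H: 4 × 474 = 1896
    Σ(formed) = 6786 kJ
  ΔH_B = 4931 − 6786 = −1855 kJ
ΔH_A − ΔH_B = +1621 kJ, so reaction B has the more negative ΔH; |ΔH_A − ΔH_B| = 1621 kJ.

Reaction B, by 1621 kJ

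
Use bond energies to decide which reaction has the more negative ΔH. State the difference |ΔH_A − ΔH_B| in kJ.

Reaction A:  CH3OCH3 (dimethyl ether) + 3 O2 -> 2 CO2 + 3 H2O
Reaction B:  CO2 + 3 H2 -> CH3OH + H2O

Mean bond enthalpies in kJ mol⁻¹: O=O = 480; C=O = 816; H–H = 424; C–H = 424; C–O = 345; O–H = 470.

Reaction A, by 1287 kJ

Reaction A:
  Bonds broken (reactants):
    C–H: 6 × 424 = 2544
    C–O: 2 × 345 = 690
    O=O: 3 × 480 = 1440
    Σ(broken) = 4674 kJ
  Bonds formed (products):
    C=O: 4 × 816 = 3264
    O–H: 6 × 470 = 2820
    Σ(formed) = 6084 kJ
  ΔH_A = 4674 − 6084 = −1410 kJ
Reaction B:
  Bonds broken (reactants):
    C=O: 2 × 816 = 1632
    H–H: 3 × 424 = 1272
    Σ(broken) = 2904 kJ
  Bonds formed (products):
    C–H: 3 × 424 = 1272
    C–O: 1 × 345 = 345
    O–H: 3 × 470 = 1410
    Σ(formed) = 3027 kJ
  ΔH_B = 2904 − 3027 = −123 kJ
ΔH_A − ΔH_B = −1287 kJ, so reaction A has the more negative ΔH; |ΔH_A − ΔH_B| = 1287 kJ.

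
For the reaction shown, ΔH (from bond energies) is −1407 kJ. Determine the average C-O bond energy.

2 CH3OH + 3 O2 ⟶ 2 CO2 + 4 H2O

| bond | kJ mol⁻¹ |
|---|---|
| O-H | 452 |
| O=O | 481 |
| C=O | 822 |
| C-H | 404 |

D(C-O) ≈ 363 kJ/mol

Let D be the C-O bond energy.
Σ(broken) = 6×404 + 2×D + 2×452 + 3×481 = 4771 + 2D
Σ(formed) = 4×822 + 8×452 = 6904
ΔH = Σ(broken) − Σ(formed) = (4771 + 2D) − (6904) = −2133 + 2D
Setting this equal to −1407 kJ gives 2D = 726, so D = 363 kJ/mol.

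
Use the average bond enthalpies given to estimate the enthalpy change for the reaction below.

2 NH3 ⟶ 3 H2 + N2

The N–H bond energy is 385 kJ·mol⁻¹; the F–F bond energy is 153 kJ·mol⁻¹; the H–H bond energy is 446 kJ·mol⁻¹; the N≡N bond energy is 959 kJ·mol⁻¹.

ΔH ≈ +13 kJ

Bonds broken (reactants):
  N–H: 6 × 385 = 2310
  Σ(broken) = 2310 kJ
Bonds formed (products):
  H–H: 3 × 446 = 1338
  N≡N: 1 × 959 = 959
  Σ(formed) = 2297 kJ
ΔH = Σ(broken) − Σ(formed) = 2310 − 2297 = +13 kJ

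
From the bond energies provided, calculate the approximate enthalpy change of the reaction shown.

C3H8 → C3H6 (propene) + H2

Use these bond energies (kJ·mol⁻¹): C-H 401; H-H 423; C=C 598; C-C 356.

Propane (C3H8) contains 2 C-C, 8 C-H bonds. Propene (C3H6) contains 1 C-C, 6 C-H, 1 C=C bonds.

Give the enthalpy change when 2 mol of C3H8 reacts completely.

Bonds broken (reactants):
  C-C: 2 × 356 = 712
  C-H: 8 × 401 = 3208
  Σ(broken) = 3920 kJ
Bonds formed (products):
  C-C: 1 × 356 = 356
  C-H: 6 × 401 = 2406
  C=C: 1 × 598 = 598
  H-H: 1 × 423 = 423
  Σ(formed) = 3783 kJ
ΔH = Σ(broken) − Σ(formed) = 3920 − 3783 = +137 kJ
For 2× the reaction as written: 2 × (+137) = +274 kJ

ΔH = +274 kJ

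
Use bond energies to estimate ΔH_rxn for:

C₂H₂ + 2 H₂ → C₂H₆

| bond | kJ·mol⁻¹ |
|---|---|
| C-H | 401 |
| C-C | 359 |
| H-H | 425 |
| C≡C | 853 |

ΔH ≈ −260 kJ

Bonds broken (reactants):
  C≡C: 1 × 853 = 853
  C-H: 2 × 401 = 802
  H-H: 2 × 425 = 850
  Σ(broken) = 2505 kJ
Bonds formed (products):
  C-C: 1 × 359 = 359
  C-H: 6 × 401 = 2406
  Σ(formed) = 2765 kJ
ΔH = Σ(broken) − Σ(formed) = 2505 − 2765 = −260 kJ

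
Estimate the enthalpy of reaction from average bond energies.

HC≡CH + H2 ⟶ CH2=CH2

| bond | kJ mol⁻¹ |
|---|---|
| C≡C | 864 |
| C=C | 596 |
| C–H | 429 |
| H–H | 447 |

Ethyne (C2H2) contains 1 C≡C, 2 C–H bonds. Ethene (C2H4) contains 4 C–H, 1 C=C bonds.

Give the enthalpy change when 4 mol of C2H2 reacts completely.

Bonds broken (reactants):
  C≡C: 1 × 864 = 864
  C–H: 2 × 429 = 858
  H–H: 1 × 447 = 447
  Σ(broken) = 2169 kJ
Bonds formed (products):
  C–H: 4 × 429 = 1716
  C=C: 1 × 596 = 596
  Σ(formed) = 2312 kJ
ΔH = Σ(broken) − Σ(formed) = 2169 − 2312 = −143 kJ
For 4× the reaction as written: 4 × (−143) = −572 kJ

ΔH = −572 kJ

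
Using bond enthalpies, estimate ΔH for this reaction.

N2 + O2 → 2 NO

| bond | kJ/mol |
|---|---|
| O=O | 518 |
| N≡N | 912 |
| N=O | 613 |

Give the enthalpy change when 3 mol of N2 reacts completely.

ΔH = +612 kJ

Bonds broken (reactants):
  N≡N: 1 × 912 = 912
  O=O: 1 × 518 = 518
  Σ(broken) = 1430 kJ
Bonds formed (products):
  N=O: 2 × 613 = 1226
  Σ(formed) = 1226 kJ
ΔH = Σ(broken) − Σ(formed) = 1430 − 1226 = +204 kJ
For 3× the reaction as written: 3 × (+204) = +612 kJ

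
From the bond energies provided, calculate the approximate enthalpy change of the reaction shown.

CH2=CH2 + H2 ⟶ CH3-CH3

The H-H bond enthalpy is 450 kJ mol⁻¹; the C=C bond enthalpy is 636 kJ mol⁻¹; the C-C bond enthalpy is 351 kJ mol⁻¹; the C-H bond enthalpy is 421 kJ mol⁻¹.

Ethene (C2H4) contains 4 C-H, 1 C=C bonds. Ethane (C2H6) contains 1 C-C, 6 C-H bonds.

Bonds broken (reactants):
  C-H: 4 × 421 = 1684
  C=C: 1 × 636 = 636
  H-H: 1 × 450 = 450
  Σ(broken) = 2770 kJ
Bonds formed (products):
  C-C: 1 × 351 = 351
  C-H: 6 × 421 = 2526
  Σ(formed) = 2877 kJ
ΔH = Σ(broken) − Σ(formed) = 2770 − 2877 = −107 kJ

ΔH ≈ −107 kJ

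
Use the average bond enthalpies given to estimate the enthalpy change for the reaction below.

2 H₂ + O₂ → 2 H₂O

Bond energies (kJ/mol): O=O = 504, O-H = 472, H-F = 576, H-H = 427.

Bonds broken (reactants):
  H-H: 2 × 427 = 854
  O=O: 1 × 504 = 504
  Σ(broken) = 1358 kJ
Bonds formed (products):
  O-H: 4 × 472 = 1888
  Σ(formed) = 1888 kJ
ΔH = Σ(broken) − Σ(formed) = 1358 − 1888 = −530 kJ

ΔH ≈ −530 kJ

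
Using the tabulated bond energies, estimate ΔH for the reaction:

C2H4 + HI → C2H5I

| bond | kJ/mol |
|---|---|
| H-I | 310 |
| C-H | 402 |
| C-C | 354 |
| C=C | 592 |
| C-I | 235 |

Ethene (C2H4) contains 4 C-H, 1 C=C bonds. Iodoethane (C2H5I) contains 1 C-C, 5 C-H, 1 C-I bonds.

Bonds broken (reactants):
  C-H: 4 × 402 = 1608
  C=C: 1 × 592 = 592
  H-I: 1 × 310 = 310
  Σ(broken) = 2510 kJ
Bonds formed (products):
  C-C: 1 × 354 = 354
  C-H: 5 × 402 = 2010
  C-I: 1 × 235 = 235
  Σ(formed) = 2599 kJ
ΔH = Σ(broken) − Σ(formed) = 2510 − 2599 = −89 kJ

ΔH ≈ −89 kJ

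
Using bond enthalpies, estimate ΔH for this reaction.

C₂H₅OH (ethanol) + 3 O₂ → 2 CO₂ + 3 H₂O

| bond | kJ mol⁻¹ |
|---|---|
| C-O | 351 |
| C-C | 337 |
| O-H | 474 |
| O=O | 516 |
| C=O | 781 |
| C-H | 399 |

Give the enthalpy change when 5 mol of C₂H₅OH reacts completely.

Bonds broken (reactants):
  C-C: 1 × 337 = 337
  C-H: 5 × 399 = 1995
  C-O: 1 × 351 = 351
  O-H: 1 × 474 = 474
  O=O: 3 × 516 = 1548
  Σ(broken) = 4705 kJ
Bonds formed (products):
  C=O: 4 × 781 = 3124
  O-H: 6 × 474 = 2844
  Σ(formed) = 5968 kJ
ΔH = Σ(broken) − Σ(formed) = 4705 − 5968 = −1263 kJ
For 5× the reaction as written: 5 × (−1263) = −6315 kJ

ΔH = −6315 kJ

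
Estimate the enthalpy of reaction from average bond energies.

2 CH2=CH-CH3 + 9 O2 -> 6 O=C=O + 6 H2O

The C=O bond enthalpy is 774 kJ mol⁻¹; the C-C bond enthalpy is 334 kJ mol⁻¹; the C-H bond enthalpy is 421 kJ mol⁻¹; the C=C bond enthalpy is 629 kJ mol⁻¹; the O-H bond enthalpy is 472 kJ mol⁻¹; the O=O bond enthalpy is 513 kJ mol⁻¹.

ΔH ≈ −3357 kJ

Bonds broken (reactants):
  C-C: 2 × 334 = 668
  C-H: 12 × 421 = 5052
  C=C: 2 × 629 = 1258
  O=O: 9 × 513 = 4617
  Σ(broken) = 11595 kJ
Bonds formed (products):
  C=O: 12 × 774 = 9288
  O-H: 12 × 472 = 5664
  Σ(formed) = 14952 kJ
ΔH = Σ(broken) − Σ(formed) = 11595 − 14952 = −3357 kJ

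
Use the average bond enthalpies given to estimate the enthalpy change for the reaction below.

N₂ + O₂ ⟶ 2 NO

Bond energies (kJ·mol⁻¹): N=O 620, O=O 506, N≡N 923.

Bonds broken (reactants):
  N≡N: 1 × 923 = 923
  O=O: 1 × 506 = 506
  Σ(broken) = 1429 kJ
Bonds formed (products):
  N=O: 2 × 620 = 1240
  Σ(formed) = 1240 kJ
ΔH = Σ(broken) − Σ(formed) = 1429 − 1240 = +189 kJ

ΔH ≈ +189 kJ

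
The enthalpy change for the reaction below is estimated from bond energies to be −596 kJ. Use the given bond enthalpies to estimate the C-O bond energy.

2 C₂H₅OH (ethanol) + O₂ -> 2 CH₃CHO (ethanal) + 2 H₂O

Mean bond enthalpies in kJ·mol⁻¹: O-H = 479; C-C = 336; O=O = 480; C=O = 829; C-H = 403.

D(C-O) ≈ 367 kJ/mol

Let D be the C-O bond energy.
Σ(broken) = 2×336 + 10×403 + 2×D + 2×479 + 1×480 = 6140 + 2D
Σ(formed) = 2×336 + 8×403 + 2×829 + 4×479 = 7470
ΔH = Σ(broken) − Σ(formed) = (6140 + 2D) − (7470) = −1330 + 2D
Setting this equal to −596 kJ gives 2D = 734, so D = 367 kJ/mol.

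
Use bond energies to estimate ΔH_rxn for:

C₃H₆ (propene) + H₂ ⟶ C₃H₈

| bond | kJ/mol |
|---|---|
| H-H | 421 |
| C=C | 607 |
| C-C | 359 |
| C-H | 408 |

Bonds broken (reactants):
  C-C: 1 × 359 = 359
  C-H: 6 × 408 = 2448
  C=C: 1 × 607 = 607
  H-H: 1 × 421 = 421
  Σ(broken) = 3835 kJ
Bonds formed (products):
  C-C: 2 × 359 = 718
  C-H: 8 × 408 = 3264
  Σ(formed) = 3982 kJ
ΔH = Σ(broken) − Σ(formed) = 3835 − 3982 = −147 kJ

ΔH ≈ −147 kJ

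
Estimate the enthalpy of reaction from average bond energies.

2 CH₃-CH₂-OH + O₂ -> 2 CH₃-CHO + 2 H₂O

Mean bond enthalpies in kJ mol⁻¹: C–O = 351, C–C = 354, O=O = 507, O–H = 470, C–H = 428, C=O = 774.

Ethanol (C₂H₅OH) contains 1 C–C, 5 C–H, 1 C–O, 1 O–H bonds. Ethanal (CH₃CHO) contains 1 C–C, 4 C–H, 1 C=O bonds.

ΔH ≈ −423 kJ

Bonds broken (reactants):
  C–C: 2 × 354 = 708
  C–H: 10 × 428 = 4280
  C–O: 2 × 351 = 702
  O–H: 2 × 470 = 940
  O=O: 1 × 507 = 507
  Σ(broken) = 7137 kJ
Bonds formed (products):
  C–C: 2 × 354 = 708
  C–H: 8 × 428 = 3424
  C=O: 2 × 774 = 1548
  O–H: 4 × 470 = 1880
  Σ(formed) = 7560 kJ
ΔH = Σ(broken) − Σ(formed) = 7137 − 7560 = −423 kJ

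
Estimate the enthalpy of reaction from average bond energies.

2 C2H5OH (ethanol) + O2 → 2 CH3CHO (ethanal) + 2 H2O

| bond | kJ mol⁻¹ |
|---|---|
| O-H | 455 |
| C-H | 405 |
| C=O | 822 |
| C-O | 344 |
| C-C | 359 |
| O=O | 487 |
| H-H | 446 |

ΔH ≈ −569 kJ

Bonds broken (reactants):
  C-C: 2 × 359 = 718
  C-H: 10 × 405 = 4050
  C-O: 2 × 344 = 688
  O-H: 2 × 455 = 910
  O=O: 1 × 487 = 487
  Σ(broken) = 6853 kJ
Bonds formed (products):
  C-C: 2 × 359 = 718
  C-H: 8 × 405 = 3240
  C=O: 2 × 822 = 1644
  O-H: 4 × 455 = 1820
  Σ(formed) = 7422 kJ
ΔH = Σ(broken) − Σ(formed) = 6853 − 7422 = −569 kJ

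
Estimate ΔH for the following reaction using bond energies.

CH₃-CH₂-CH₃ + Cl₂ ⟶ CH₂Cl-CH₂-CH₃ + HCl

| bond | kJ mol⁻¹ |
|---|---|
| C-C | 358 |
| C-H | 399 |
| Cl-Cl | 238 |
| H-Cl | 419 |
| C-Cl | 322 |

Bonds broken (reactants):
  C-C: 2 × 358 = 716
  C-H: 8 × 399 = 3192
  Cl-Cl: 1 × 238 = 238
  Σ(broken) = 4146 kJ
Bonds formed (products):
  C-C: 2 × 358 = 716
  C-Cl: 1 × 322 = 322
  C-H: 7 × 399 = 2793
  H-Cl: 1 × 419 = 419
  Σ(formed) = 4250 kJ
ΔH = Σ(broken) − Σ(formed) = 4146 − 4250 = −104 kJ

ΔH ≈ −104 kJ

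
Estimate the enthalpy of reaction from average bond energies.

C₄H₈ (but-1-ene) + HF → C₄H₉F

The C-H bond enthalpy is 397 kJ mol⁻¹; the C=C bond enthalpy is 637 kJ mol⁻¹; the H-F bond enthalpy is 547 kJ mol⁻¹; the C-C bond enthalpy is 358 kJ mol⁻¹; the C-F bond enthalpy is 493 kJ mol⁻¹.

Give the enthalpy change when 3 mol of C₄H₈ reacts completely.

ΔH = −192 kJ

Bonds broken (reactants):
  C-C: 2 × 358 = 716
  C-H: 8 × 397 = 3176
  C=C: 1 × 637 = 637
  H-F: 1 × 547 = 547
  Σ(broken) = 5076 kJ
Bonds formed (products):
  C-C: 3 × 358 = 1074
  C-F: 1 × 493 = 493
  C-H: 9 × 397 = 3573
  Σ(formed) = 5140 kJ
ΔH = Σ(broken) − Σ(formed) = 5076 − 5140 = −64 kJ
For 3× the reaction as written: 3 × (−64) = −192 kJ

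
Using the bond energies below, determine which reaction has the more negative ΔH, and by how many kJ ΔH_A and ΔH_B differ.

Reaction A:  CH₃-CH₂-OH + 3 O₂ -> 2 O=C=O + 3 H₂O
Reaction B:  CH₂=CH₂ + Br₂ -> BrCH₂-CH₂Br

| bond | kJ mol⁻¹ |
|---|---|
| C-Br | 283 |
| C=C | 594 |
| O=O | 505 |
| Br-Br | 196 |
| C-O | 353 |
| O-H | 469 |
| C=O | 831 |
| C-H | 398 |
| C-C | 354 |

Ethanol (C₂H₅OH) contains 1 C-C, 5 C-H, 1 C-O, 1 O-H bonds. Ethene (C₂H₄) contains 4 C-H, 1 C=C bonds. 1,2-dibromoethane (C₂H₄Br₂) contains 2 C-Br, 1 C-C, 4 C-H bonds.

Reaction A:
  Bonds broken (reactants):
    C-C: 1 × 354 = 354
    C-H: 5 × 398 = 1990
    C-O: 1 × 353 = 353
    O-H: 1 × 469 = 469
    O=O: 3 × 505 = 1515
    Σ(broken) = 4681 kJ
  Bonds formed (products):
    C=O: 4 × 831 = 3324
    O-H: 6 × 469 = 2814
    Σ(formed) = 6138 kJ
  ΔH_A = 4681 − 6138 = −1457 kJ
Reaction B:
  Bonds broken (reactants):
    Br-Br: 1 × 196 = 196
    C-H: 4 × 398 = 1592
    C=C: 1 × 594 = 594
    Σ(broken) = 2382 kJ
  Bonds formed (products):
    C-Br: 2 × 283 = 566
    C-C: 1 × 354 = 354
    C-H: 4 × 398 = 1592
    Σ(formed) = 2512 kJ
  ΔH_B = 2382 − 2512 = −130 kJ
ΔH_A − ΔH_B = −1327 kJ, so reaction A has the more negative ΔH; |ΔH_A − ΔH_B| = 1327 kJ.

Reaction A, by 1327 kJ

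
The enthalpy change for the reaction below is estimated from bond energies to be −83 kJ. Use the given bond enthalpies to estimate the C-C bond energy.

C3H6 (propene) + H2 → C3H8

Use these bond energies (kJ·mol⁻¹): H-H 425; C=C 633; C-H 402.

Let D be the C-C bond energy.
Σ(broken) = 1×D + 6×402 + 1×633 + 1×425 = 3470 + D
Σ(formed) = 2×D + 8×402 = 3216 + 2D
ΔH = Σ(broken) − Σ(formed) = (3470 + D) − (3216 + 2D) = +254 − D
Setting this equal to −83 kJ gives D = 337 kJ/mol.

D(C-C) ≈ 337 kJ/mol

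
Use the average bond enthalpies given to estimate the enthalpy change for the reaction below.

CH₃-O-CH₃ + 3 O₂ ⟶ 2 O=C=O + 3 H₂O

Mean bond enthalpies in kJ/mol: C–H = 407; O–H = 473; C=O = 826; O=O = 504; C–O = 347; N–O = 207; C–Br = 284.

Bonds broken (reactants):
  C–H: 6 × 407 = 2442
  C–O: 2 × 347 = 694
  O=O: 3 × 504 = 1512
  Σ(broken) = 4648 kJ
Bonds formed (products):
  C=O: 4 × 826 = 3304
  O–H: 6 × 473 = 2838
  Σ(formed) = 6142 kJ
ΔH = Σ(broken) − Σ(formed) = 4648 − 6142 = −1494 kJ

ΔH ≈ −1494 kJ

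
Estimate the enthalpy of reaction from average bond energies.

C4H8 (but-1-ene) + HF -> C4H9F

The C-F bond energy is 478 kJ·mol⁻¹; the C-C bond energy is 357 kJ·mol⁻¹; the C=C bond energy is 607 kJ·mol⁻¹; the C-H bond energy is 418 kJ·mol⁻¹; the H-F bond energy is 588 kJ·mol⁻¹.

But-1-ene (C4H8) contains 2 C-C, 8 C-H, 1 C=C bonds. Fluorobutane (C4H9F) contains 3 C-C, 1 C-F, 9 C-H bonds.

Bonds broken (reactants):
  C-C: 2 × 357 = 714
  C-H: 8 × 418 = 3344
  C=C: 1 × 607 = 607
  H-F: 1 × 588 = 588
  Σ(broken) = 5253 kJ
Bonds formed (products):
  C-C: 3 × 357 = 1071
  C-F: 1 × 478 = 478
  C-H: 9 × 418 = 3762
  Σ(formed) = 5311 kJ
ΔH = Σ(broken) − Σ(formed) = 5253 − 5311 = −58 kJ

ΔH ≈ −58 kJ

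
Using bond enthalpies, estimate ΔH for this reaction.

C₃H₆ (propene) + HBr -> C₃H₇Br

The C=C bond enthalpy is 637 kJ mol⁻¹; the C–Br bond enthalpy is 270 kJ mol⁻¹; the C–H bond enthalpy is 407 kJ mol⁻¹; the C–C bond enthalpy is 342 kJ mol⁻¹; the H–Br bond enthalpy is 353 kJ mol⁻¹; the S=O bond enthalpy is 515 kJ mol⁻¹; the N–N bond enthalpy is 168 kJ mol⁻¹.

ΔH ≈ −29 kJ

Bonds broken (reactants):
  C–C: 1 × 342 = 342
  C–H: 6 × 407 = 2442
  C=C: 1 × 637 = 637
  H–Br: 1 × 353 = 353
  Σ(broken) = 3774 kJ
Bonds formed (products):
  C–Br: 1 × 270 = 270
  C–C: 2 × 342 = 684
  C–H: 7 × 407 = 2849
  Σ(formed) = 3803 kJ
ΔH = Σ(broken) − Σ(formed) = 3774 − 3803 = −29 kJ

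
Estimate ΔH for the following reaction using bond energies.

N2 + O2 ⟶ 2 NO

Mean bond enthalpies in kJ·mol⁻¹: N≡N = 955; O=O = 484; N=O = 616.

ΔH ≈ +207 kJ

Bonds broken (reactants):
  N≡N: 1 × 955 = 955
  O=O: 1 × 484 = 484
  Σ(broken) = 1439 kJ
Bonds formed (products):
  N=O: 2 × 616 = 1232
  Σ(formed) = 1232 kJ
ΔH = Σ(broken) − Σ(formed) = 1439 − 1232 = +207 kJ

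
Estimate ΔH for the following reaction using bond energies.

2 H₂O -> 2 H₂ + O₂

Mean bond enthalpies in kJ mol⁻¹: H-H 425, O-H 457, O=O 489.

Bonds broken (reactants):
  O-H: 4 × 457 = 1828
  Σ(broken) = 1828 kJ
Bonds formed (products):
  H-H: 2 × 425 = 850
  O=O: 1 × 489 = 489
  Σ(formed) = 1339 kJ
ΔH = Σ(broken) − Σ(formed) = 1828 − 1339 = +489 kJ

ΔH ≈ +489 kJ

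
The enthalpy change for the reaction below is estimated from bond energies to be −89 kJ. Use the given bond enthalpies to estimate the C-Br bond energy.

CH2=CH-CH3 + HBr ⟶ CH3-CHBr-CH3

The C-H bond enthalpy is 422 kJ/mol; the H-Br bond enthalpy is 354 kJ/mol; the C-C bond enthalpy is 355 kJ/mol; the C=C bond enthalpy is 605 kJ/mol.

Let D be the C-Br bond energy.
Σ(broken) = 1×355 + 6×422 + 1×605 + 1×354 = 3846
Σ(formed) = 1×D + 2×355 + 7×422 = 3664 + D
ΔH = Σ(broken) − Σ(formed) = (3846) − (3664 + D) = +182 − D
Setting this equal to −89 kJ gives D = 271 kJ/mol.

D(C-Br) ≈ 271 kJ/mol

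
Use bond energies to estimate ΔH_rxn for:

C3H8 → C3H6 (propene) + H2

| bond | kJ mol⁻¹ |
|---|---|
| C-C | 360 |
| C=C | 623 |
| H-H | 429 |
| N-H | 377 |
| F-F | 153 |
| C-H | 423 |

ΔH ≈ +154 kJ

Bonds broken (reactants):
  C-C: 2 × 360 = 720
  C-H: 8 × 423 = 3384
  Σ(broken) = 4104 kJ
Bonds formed (products):
  C-C: 1 × 360 = 360
  C-H: 6 × 423 = 2538
  C=C: 1 × 623 = 623
  H-H: 1 × 429 = 429
  Σ(formed) = 3950 kJ
ΔH = Σ(broken) − Σ(formed) = 4104 − 3950 = +154 kJ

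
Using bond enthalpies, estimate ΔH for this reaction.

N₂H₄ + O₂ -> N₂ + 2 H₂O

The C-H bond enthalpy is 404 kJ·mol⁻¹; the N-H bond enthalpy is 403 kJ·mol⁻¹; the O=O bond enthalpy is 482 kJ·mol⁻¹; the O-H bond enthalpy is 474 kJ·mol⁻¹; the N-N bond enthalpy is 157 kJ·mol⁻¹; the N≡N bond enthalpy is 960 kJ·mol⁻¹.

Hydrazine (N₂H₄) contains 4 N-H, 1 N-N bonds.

Bonds broken (reactants):
  N-H: 4 × 403 = 1612
  N-N: 1 × 157 = 157
  O=O: 1 × 482 = 482
  Σ(broken) = 2251 kJ
Bonds formed (products):
  N≡N: 1 × 960 = 960
  O-H: 4 × 474 = 1896
  Σ(formed) = 2856 kJ
ΔH = Σ(broken) − Σ(formed) = 2251 − 2856 = −605 kJ

ΔH ≈ −605 kJ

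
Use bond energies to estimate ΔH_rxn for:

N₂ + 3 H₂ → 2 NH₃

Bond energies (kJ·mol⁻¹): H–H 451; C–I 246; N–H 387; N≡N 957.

ΔH ≈ −12 kJ

Bonds broken (reactants):
  H–H: 3 × 451 = 1353
  N≡N: 1 × 957 = 957
  Σ(broken) = 2310 kJ
Bonds formed (products):
  N–H: 6 × 387 = 2322
  Σ(formed) = 2322 kJ
ΔH = Σ(broken) − Σ(formed) = 2310 − 2322 = −12 kJ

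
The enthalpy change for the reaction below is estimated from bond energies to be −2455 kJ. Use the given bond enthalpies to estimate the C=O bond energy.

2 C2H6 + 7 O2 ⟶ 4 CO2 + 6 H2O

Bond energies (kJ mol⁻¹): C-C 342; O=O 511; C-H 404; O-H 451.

D(C=O) ≈ 769 kJ/mol

Let D be the C=O bond energy.
Σ(broken) = 2×342 + 12×404 + 7×511 = 9109
Σ(formed) = 8×D + 12×451 = 5412 + 8D
ΔH = Σ(broken) − Σ(formed) = (9109) − (5412 + 8D) = +3697 − 8D
Setting this equal to −2455 kJ gives 8D = 6152, so D = 769 kJ/mol.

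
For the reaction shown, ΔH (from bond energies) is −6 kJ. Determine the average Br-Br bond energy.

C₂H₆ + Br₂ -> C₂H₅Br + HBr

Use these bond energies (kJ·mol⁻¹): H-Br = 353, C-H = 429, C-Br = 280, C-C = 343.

Let D be the Br-Br bond energy.
Σ(broken) = 1×D + 1×343 + 6×429 = 2917 + D
Σ(formed) = 1×280 + 1×343 + 5×429 + 1×353 = 3121
ΔH = Σ(broken) − Σ(formed) = (2917 + D) − (3121) = −204 + D
Setting this equal to −6 kJ gives D = 198 kJ/mol.

D(Br-Br) ≈ 198 kJ/mol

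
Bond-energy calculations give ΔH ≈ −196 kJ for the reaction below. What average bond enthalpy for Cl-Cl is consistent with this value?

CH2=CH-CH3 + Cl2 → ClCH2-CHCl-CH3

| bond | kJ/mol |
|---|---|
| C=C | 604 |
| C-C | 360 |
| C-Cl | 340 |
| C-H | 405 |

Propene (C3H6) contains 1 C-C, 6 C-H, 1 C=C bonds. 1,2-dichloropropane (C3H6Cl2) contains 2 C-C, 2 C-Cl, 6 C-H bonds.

D(Cl-Cl) ≈ 240 kJ/mol

Let D be the Cl-Cl bond energy.
Σ(broken) = 1×360 + 6×405 + 1×604 + 1×D = 3394 + D
Σ(formed) = 2×360 + 2×340 + 6×405 = 3830
ΔH = Σ(broken) − Σ(formed) = (3394 + D) − (3830) = −436 + D
Setting this equal to −196 kJ gives D = 240 kJ/mol.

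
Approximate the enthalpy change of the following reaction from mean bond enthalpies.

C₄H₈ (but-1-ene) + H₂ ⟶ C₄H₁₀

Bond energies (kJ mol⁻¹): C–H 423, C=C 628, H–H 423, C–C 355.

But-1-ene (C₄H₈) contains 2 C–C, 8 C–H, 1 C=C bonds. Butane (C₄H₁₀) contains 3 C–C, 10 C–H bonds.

Bonds broken (reactants):
  C–C: 2 × 355 = 710
  C–H: 8 × 423 = 3384
  C=C: 1 × 628 = 628
  H–H: 1 × 423 = 423
  Σ(broken) = 5145 kJ
Bonds formed (products):
  C–C: 3 × 355 = 1065
  C–H: 10 × 423 = 4230
  Σ(formed) = 5295 kJ
ΔH = Σ(broken) − Σ(formed) = 5145 − 5295 = −150 kJ

ΔH ≈ −150 kJ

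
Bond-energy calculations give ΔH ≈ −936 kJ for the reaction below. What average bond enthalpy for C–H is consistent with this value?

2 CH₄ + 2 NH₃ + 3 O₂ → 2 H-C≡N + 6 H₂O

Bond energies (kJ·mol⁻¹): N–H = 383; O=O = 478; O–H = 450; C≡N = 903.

Let D be the C–H bond energy.
Σ(broken) = 8×D + 6×383 + 3×478 = 3732 + 8D
Σ(formed) = 2×903 + 2×D + 12×450 = 7206 + 2D
ΔH = Σ(broken) − Σ(formed) = (3732 + 8D) − (7206 + 2D) = −3474 + 6D
Setting this equal to −936 kJ gives 6D = 2538, so D = 423 kJ/mol.

D(C–H) ≈ 423 kJ/mol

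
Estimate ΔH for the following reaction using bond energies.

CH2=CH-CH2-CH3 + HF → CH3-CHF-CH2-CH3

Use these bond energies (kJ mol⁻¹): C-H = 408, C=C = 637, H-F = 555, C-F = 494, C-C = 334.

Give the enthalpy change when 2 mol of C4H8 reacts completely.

Bonds broken (reactants):
  C-C: 2 × 334 = 668
  C-H: 8 × 408 = 3264
  C=C: 1 × 637 = 637
  H-F: 1 × 555 = 555
  Σ(broken) = 5124 kJ
Bonds formed (products):
  C-C: 3 × 334 = 1002
  C-F: 1 × 494 = 494
  C-H: 9 × 408 = 3672
  Σ(formed) = 5168 kJ
ΔH = Σ(broken) − Σ(formed) = 5124 − 5168 = −44 kJ
For 2× the reaction as written: 2 × (−44) = −88 kJ

ΔH = −88 kJ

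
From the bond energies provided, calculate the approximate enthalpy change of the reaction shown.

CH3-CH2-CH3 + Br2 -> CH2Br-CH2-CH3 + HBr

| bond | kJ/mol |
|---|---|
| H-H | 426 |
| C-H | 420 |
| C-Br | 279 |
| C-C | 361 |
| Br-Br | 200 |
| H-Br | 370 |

ΔH ≈ −29 kJ

Bonds broken (reactants):
  Br-Br: 1 × 200 = 200
  C-C: 2 × 361 = 722
  C-H: 8 × 420 = 3360
  Σ(broken) = 4282 kJ
Bonds formed (products):
  C-Br: 1 × 279 = 279
  C-C: 2 × 361 = 722
  C-H: 7 × 420 = 2940
  H-Br: 1 × 370 = 370
  Σ(formed) = 4311 kJ
ΔH = Σ(broken) − Σ(formed) = 4282 − 4311 = −29 kJ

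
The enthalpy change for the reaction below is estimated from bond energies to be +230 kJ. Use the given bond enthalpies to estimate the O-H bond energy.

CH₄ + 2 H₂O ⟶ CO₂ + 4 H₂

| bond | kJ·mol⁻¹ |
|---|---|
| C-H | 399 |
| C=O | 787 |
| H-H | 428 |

D(O-H) ≈ 480 kJ/mol

Let D be the O-H bond energy.
Σ(broken) = 4×399 + 4×D = 1596 + 4D
Σ(formed) = 2×787 + 4×428 = 3286
ΔH = Σ(broken) − Σ(formed) = (1596 + 4D) − (3286) = −1690 + 4D
Setting this equal to +230 kJ gives 4D = 1920, so D = 480 kJ/mol.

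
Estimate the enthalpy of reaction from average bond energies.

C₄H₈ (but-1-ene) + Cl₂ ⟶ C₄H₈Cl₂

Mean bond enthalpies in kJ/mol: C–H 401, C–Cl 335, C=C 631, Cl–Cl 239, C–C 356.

ΔH ≈ −156 kJ

Bonds broken (reactants):
  C–C: 2 × 356 = 712
  C–H: 8 × 401 = 3208
  C=C: 1 × 631 = 631
  Cl–Cl: 1 × 239 = 239
  Σ(broken) = 4790 kJ
Bonds formed (products):
  C–C: 3 × 356 = 1068
  C–Cl: 2 × 335 = 670
  C–H: 8 × 401 = 3208
  Σ(formed) = 4946 kJ
ΔH = Σ(broken) − Σ(formed) = 4790 − 4946 = −156 kJ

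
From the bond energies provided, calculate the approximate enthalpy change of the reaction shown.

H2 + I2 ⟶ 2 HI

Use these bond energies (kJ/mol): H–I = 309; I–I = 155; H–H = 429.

Bonds broken (reactants):
  H–H: 1 × 429 = 429
  I–I: 1 × 155 = 155
  Σ(broken) = 584 kJ
Bonds formed (products):
  H–I: 2 × 309 = 618
  Σ(formed) = 618 kJ
ΔH = Σ(broken) − Σ(formed) = 584 − 618 = −34 kJ

ΔH ≈ −34 kJ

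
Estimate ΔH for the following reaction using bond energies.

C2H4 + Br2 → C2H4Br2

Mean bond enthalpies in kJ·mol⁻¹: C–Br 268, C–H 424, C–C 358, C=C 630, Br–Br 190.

Bonds broken (reactants):
  Br–Br: 1 × 190 = 190
  C–H: 4 × 424 = 1696
  C=C: 1 × 630 = 630
  Σ(broken) = 2516 kJ
Bonds formed (products):
  C–Br: 2 × 268 = 536
  C–C: 1 × 358 = 358
  C–H: 4 × 424 = 1696
  Σ(formed) = 2590 kJ
ΔH = Σ(broken) − Σ(formed) = 2516 − 2590 = −74 kJ

ΔH ≈ −74 kJ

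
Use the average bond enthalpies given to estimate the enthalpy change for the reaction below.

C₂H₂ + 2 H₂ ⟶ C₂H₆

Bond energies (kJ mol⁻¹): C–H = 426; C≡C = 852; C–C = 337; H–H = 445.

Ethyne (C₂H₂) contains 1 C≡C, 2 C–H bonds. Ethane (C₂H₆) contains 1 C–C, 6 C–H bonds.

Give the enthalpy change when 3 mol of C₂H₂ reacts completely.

ΔH = −897 kJ

Bonds broken (reactants):
  C≡C: 1 × 852 = 852
  C–H: 2 × 426 = 852
  H–H: 2 × 445 = 890
  Σ(broken) = 2594 kJ
Bonds formed (products):
  C–C: 1 × 337 = 337
  C–H: 6 × 426 = 2556
  Σ(formed) = 2893 kJ
ΔH = Σ(broken) − Σ(formed) = 2594 − 2893 = −299 kJ
For 3× the reaction as written: 3 × (−299) = −897 kJ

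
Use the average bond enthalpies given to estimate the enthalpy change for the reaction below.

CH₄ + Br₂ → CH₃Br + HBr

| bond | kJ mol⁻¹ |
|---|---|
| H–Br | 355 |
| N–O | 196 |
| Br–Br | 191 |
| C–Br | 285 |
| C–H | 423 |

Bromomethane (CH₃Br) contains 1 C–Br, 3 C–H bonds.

Bonds broken (reactants):
  Br–Br: 1 × 191 = 191
  C–H: 4 × 423 = 1692
  Σ(broken) = 1883 kJ
Bonds formed (products):
  C–Br: 1 × 285 = 285
  C–H: 3 × 423 = 1269
  H–Br: 1 × 355 = 355
  Σ(formed) = 1909 kJ
ΔH = Σ(broken) − Σ(formed) = 1883 − 1909 = −26 kJ

ΔH ≈ −26 kJ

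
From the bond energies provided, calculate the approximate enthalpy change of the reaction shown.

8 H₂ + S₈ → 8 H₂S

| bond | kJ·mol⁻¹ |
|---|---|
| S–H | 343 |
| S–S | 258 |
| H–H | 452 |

ΔH ≈ +192 kJ

Bonds broken (reactants):
  H–H: 8 × 452 = 3616
  S–S: 8 × 258 = 2064
  Σ(broken) = 5680 kJ
Bonds formed (products):
  S–H: 16 × 343 = 5488
  Σ(formed) = 5488 kJ
ΔH = Σ(broken) − Σ(formed) = 5680 − 5488 = +192 kJ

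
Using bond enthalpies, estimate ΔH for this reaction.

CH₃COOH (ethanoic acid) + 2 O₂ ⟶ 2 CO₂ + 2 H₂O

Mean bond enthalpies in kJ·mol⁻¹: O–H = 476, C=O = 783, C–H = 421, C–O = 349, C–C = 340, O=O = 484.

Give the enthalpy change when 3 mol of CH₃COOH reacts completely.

ΔH = −2571 kJ

Bonds broken (reactants):
  C–C: 1 × 340 = 340
  C–H: 3 × 421 = 1263
  C–O: 1 × 349 = 349
  C=O: 1 × 783 = 783
  O–H: 1 × 476 = 476
  O=O: 2 × 484 = 968
  Σ(broken) = 4179 kJ
Bonds formed (products):
  C=O: 4 × 783 = 3132
  O–H: 4 × 476 = 1904
  Σ(formed) = 5036 kJ
ΔH = Σ(broken) − Σ(formed) = 4179 − 5036 = −857 kJ
For 3× the reaction as written: 3 × (−857) = −2571 kJ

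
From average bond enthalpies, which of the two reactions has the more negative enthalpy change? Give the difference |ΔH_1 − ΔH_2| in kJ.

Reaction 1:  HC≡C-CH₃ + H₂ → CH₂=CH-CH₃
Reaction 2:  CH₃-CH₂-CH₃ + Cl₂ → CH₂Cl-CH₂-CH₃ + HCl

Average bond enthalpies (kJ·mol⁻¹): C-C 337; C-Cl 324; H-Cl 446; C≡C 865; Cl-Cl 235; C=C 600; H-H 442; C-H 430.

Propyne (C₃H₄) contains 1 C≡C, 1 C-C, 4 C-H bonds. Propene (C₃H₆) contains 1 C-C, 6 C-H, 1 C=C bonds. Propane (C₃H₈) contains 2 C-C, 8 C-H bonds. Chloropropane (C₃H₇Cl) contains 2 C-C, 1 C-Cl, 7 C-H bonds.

Reaction 1, by 48 kJ

Reaction 1:
  Bonds broken (reactants):
    C≡C: 1 × 865 = 865
    C-C: 1 × 337 = 337
    C-H: 4 × 430 = 1720
    H-H: 1 × 442 = 442
    Σ(broken) = 3364 kJ
  Bonds formed (products):
    C-C: 1 × 337 = 337
    C-H: 6 × 430 = 2580
    C=C: 1 × 600 = 600
    Σ(formed) = 3517 kJ
  ΔH_1 = 3364 − 3517 = −153 kJ
Reaction 2:
  Bonds broken (reactants):
    C-C: 2 × 337 = 674
    C-H: 8 × 430 = 3440
    Cl-Cl: 1 × 235 = 235
    Σ(broken) = 4349 kJ
  Bonds formed (products):
    C-C: 2 × 337 = 674
    C-Cl: 1 × 324 = 324
    C-H: 7 × 430 = 3010
    H-Cl: 1 × 446 = 446
    Σ(formed) = 4454 kJ
  ΔH_2 = 4349 − 4454 = −105 kJ
ΔH_1 − ΔH_2 = −48 kJ, so reaction 1 has the more negative ΔH; |ΔH_1 − ΔH_2| = 48 kJ.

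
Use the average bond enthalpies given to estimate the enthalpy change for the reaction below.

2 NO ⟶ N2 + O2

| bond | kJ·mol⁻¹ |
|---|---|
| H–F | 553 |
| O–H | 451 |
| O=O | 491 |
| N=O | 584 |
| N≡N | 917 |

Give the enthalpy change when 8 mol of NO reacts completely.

Bonds broken (reactants):
  N=O: 2 × 584 = 1168
  Σ(broken) = 1168 kJ
Bonds formed (products):
  N≡N: 1 × 917 = 917
  O=O: 1 × 491 = 491
  Σ(formed) = 1408 kJ
ΔH = Σ(broken) − Σ(formed) = 1168 − 1408 = −240 kJ
For 4× the reaction as written: 4 × (−240) = −960 kJ

ΔH = −960 kJ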